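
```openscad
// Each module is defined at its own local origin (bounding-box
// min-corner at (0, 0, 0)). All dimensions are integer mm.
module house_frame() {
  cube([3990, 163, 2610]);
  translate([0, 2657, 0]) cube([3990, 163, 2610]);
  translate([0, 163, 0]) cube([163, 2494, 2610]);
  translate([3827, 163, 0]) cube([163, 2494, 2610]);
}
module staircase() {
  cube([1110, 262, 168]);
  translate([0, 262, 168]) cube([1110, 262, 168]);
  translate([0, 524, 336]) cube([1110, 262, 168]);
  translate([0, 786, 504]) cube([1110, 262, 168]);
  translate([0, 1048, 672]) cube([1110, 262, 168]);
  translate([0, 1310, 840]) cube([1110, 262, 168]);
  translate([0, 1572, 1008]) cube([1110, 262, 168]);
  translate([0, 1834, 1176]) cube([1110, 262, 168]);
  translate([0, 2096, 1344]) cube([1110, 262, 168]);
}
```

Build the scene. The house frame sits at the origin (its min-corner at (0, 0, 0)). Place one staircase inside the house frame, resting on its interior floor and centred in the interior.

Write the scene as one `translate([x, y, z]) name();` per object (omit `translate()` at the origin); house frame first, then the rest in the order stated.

house_frame();
translate([1440, 231, 0]) staircase();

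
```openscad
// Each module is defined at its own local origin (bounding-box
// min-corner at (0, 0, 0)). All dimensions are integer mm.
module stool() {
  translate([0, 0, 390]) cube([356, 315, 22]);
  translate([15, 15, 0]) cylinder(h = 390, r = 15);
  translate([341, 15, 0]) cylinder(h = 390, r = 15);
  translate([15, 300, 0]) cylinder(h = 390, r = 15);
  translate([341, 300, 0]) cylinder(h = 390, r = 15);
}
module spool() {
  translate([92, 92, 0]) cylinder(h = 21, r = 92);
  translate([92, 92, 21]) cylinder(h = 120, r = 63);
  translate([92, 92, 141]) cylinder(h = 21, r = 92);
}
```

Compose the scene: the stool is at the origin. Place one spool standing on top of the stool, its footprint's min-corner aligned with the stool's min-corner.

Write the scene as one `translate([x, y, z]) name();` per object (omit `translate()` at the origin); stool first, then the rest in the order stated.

stool();
translate([0, 0, 412]) spool();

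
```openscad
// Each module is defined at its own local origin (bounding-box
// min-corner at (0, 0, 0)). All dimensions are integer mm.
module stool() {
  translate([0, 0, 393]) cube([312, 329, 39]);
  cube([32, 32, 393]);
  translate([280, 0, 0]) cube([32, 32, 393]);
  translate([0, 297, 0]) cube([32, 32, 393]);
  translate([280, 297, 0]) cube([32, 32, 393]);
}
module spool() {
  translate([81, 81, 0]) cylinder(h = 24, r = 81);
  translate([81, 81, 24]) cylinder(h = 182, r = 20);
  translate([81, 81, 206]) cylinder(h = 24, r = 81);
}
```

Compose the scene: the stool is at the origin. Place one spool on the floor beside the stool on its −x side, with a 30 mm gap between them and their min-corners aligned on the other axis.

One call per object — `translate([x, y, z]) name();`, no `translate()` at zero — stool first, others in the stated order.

stool();
translate([-192, 0, 0]) spool();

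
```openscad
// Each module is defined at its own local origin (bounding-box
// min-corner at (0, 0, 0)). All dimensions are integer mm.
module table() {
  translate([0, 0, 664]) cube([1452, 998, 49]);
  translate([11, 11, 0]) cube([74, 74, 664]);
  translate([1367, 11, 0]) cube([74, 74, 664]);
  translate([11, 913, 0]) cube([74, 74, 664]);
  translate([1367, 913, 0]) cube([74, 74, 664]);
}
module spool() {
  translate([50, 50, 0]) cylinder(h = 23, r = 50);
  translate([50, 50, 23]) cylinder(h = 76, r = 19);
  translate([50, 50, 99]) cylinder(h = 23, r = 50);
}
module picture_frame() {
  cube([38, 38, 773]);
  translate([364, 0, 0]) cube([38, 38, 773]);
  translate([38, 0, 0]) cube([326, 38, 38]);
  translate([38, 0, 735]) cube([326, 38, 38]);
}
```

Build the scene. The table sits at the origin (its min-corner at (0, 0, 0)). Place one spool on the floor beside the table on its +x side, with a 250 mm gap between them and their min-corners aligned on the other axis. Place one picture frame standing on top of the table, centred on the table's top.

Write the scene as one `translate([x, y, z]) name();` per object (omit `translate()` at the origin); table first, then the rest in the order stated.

table();
translate([1702, 0, 0]) spool();
translate([525, 480, 713]) picture_frame();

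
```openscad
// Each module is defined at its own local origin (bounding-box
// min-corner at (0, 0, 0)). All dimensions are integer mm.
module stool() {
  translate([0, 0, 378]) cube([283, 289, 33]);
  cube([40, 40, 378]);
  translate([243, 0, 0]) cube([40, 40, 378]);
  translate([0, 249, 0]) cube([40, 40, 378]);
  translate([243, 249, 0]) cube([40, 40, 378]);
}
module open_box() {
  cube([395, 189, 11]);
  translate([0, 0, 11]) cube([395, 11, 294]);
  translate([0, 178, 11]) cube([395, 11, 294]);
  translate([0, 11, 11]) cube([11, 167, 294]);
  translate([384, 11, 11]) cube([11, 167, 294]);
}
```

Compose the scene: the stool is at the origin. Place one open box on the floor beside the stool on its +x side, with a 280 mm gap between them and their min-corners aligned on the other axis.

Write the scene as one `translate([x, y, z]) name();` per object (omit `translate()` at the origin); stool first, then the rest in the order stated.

stool();
translate([563, 0, 0]) open_box();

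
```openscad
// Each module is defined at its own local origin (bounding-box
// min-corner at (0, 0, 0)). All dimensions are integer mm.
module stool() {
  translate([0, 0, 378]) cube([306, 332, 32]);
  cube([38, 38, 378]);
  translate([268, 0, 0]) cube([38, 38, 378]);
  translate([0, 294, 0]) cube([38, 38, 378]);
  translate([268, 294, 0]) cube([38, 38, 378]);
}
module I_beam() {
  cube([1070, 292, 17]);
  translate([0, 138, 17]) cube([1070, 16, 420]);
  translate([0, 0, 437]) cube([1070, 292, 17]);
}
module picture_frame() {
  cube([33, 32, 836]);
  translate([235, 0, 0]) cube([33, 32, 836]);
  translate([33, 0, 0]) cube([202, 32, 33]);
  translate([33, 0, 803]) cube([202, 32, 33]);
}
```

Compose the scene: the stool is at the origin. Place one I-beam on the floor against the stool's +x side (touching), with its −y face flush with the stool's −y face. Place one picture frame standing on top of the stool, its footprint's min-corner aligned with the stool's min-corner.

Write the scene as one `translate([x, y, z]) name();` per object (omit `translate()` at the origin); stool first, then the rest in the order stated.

stool();
translate([306, 0, 0]) I_beam();
translate([0, 0, 410]) picture_frame();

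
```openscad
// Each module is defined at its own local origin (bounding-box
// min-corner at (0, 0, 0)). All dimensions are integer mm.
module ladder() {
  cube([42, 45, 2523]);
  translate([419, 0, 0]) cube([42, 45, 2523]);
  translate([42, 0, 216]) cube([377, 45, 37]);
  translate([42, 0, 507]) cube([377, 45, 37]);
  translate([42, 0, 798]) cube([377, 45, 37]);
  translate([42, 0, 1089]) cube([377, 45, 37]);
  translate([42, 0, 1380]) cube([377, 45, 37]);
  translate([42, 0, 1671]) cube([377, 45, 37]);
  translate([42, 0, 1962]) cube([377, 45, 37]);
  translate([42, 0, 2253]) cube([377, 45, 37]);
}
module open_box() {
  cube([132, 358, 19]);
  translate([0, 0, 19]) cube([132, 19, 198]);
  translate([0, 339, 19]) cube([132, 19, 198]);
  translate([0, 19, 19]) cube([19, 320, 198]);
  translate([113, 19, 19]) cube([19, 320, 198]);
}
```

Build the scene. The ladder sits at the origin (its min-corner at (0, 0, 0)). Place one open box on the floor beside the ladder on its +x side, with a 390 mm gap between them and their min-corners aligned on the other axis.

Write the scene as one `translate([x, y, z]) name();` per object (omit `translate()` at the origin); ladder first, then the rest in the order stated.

ladder();
translate([851, 0, 0]) open_box();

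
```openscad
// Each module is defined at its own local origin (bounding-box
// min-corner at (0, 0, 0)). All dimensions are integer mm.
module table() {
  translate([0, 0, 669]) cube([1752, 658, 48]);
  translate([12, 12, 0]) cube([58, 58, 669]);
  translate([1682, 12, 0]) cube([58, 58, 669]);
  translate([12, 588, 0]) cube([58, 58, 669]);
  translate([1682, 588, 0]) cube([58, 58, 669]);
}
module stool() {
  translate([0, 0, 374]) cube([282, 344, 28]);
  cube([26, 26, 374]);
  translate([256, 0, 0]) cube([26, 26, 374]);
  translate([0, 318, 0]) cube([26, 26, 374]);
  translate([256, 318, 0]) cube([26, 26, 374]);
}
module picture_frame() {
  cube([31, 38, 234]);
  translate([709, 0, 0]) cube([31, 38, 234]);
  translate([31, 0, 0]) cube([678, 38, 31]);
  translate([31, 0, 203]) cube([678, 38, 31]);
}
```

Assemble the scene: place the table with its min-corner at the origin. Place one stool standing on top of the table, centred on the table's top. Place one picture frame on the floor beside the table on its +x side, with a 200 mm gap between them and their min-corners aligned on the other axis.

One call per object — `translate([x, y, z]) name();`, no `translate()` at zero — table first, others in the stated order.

table();
translate([735, 157, 717]) stool();
translate([1952, 0, 0]) picture_frame();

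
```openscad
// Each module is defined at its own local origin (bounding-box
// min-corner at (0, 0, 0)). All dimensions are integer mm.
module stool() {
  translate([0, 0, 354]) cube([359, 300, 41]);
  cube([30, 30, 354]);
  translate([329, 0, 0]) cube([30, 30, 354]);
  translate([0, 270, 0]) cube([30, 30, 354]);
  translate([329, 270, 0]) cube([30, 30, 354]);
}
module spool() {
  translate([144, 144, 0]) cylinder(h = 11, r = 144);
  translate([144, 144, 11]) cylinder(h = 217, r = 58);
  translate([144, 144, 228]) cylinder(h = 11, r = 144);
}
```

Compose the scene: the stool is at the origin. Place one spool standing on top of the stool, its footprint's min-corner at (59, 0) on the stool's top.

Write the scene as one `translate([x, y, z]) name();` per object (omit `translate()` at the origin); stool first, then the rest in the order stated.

stool();
translate([59, 0, 395]) spool();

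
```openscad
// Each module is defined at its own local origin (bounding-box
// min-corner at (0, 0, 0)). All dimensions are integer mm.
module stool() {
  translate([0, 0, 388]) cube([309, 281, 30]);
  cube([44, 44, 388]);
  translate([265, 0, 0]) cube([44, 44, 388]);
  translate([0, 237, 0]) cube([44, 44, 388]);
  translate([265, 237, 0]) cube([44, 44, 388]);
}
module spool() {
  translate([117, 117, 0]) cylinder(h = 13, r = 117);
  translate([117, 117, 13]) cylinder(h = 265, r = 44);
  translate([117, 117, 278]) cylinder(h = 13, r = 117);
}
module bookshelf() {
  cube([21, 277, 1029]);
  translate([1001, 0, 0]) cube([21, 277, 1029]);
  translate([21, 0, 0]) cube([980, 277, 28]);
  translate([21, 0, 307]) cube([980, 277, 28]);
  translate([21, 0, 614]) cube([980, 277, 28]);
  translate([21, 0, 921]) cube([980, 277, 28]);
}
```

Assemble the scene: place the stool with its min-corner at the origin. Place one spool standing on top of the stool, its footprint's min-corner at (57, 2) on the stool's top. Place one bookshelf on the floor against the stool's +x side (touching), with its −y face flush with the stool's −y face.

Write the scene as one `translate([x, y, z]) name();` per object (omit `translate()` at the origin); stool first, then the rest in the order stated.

stool();
translate([57, 2, 418]) spool();
translate([309, 0, 0]) bookshelf();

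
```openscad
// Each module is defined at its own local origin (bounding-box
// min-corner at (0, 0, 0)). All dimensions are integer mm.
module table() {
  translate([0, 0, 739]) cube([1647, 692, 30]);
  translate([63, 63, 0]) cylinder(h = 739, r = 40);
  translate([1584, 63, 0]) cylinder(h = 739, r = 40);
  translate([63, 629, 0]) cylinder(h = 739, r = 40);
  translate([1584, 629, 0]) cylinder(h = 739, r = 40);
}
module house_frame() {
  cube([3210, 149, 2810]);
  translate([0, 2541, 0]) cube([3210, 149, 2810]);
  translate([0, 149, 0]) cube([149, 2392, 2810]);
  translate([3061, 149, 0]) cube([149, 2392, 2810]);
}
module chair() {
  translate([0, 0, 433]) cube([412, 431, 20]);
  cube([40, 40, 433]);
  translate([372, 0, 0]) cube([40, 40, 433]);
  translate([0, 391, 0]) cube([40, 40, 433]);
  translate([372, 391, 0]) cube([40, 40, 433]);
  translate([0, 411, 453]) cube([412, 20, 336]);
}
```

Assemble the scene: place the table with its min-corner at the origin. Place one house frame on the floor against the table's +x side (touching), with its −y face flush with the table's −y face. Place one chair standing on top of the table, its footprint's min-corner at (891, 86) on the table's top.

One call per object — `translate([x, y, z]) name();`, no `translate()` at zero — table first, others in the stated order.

table();
translate([1647, 0, 0]) house_frame();
translate([891, 86, 769]) chair();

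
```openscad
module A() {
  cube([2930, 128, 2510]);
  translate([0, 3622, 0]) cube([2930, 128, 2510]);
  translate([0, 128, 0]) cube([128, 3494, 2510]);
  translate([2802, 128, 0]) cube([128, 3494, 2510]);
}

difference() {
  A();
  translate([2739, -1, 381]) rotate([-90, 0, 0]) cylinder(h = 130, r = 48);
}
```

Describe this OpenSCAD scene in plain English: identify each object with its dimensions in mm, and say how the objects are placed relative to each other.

A is the wall frame of a small rectangular building: four walls, each 2510 mm tall and 128 mm thick, enclosing a footprint 2930 mm (x) by 3750 mm (y) outside-to-outside, with no floor or roof. The front and back walls (the −y and +y sides) span the full width; the two side walls fit between them.

The house frame has a circular hole of radius 48 mm through its front wall, centred at (x = 2739, z = 381).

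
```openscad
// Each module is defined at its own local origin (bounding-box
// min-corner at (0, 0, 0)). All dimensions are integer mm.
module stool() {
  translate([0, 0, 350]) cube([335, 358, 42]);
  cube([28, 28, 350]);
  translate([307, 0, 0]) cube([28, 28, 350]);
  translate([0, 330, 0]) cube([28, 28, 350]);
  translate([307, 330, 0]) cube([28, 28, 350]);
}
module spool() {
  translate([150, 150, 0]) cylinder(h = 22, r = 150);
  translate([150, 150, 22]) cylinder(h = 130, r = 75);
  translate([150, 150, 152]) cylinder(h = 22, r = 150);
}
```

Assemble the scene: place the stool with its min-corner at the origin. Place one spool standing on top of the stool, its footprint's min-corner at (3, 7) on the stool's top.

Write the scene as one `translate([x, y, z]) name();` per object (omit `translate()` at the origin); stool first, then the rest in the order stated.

stool();
translate([3, 7, 392]) spool();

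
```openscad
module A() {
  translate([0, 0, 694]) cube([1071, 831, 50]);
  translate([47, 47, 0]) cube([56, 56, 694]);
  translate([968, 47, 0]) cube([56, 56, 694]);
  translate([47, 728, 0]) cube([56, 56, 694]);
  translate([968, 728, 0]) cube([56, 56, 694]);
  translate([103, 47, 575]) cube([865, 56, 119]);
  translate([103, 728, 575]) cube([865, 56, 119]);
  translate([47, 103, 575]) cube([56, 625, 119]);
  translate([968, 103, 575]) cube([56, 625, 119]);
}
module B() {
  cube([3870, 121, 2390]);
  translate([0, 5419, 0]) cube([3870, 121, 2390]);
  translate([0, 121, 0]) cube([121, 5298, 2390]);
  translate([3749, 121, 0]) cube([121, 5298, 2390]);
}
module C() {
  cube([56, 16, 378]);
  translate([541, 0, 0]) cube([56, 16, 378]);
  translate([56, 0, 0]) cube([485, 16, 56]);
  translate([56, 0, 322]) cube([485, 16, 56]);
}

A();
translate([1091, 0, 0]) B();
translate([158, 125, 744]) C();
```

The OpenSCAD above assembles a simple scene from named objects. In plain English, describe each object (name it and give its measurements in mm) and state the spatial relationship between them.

A is a table: top 1071 mm (x) × 831 mm (y), 50 mm thick, upper face at z = 744 mm, on four 56×56 mm square legs, each inset 47 mm from the nearest pair of top edges, running from z = 0 to the bottom of the top. Four apron rails, 56 mm thick and 119 mm tall, run between adjacent legs with their top edges flush with the underside of the top and their outer faces flush with the legs' outer faces.

B is the wall frame of a small rectangular building: four walls, each 2390 mm tall and 121 mm thick, enclosing a footprint 3870 mm (x) by 5540 mm (y) outside-to-outside, with no floor or roof. The front and back walls (the −y and +y sides) span the full width; the two side walls fit between them.

C is a rectangular picture frame lying in the x–z plane (depth along y). The opening is 485 mm wide (x) by 266 mm tall (z), surrounded by a border 56 mm wide on all four sides. The frame is 16 mm deep and is made of two full-height vertical stiles with two horizontal rails fitted between them.

The house frame is on the floor beside the table on its +x side. The picture frame is on top of the table.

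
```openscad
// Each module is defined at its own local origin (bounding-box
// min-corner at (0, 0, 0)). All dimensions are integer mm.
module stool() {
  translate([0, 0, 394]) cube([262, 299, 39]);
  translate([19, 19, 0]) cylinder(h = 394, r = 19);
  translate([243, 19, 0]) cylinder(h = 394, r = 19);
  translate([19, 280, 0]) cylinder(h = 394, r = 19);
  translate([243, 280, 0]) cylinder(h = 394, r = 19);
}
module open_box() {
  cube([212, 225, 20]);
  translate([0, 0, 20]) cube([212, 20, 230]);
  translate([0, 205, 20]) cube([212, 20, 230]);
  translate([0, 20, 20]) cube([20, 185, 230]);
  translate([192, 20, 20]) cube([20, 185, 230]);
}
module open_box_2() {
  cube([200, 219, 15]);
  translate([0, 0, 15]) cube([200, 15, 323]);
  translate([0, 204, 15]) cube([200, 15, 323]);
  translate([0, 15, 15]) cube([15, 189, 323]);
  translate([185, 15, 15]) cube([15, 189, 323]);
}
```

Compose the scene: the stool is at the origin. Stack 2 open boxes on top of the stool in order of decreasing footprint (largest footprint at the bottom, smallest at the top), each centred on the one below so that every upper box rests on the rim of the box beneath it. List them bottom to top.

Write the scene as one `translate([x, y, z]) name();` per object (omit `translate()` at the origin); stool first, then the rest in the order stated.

stool();
translate([25, 37, 433]) open_box();
translate([31, 40, 683]) open_box_2();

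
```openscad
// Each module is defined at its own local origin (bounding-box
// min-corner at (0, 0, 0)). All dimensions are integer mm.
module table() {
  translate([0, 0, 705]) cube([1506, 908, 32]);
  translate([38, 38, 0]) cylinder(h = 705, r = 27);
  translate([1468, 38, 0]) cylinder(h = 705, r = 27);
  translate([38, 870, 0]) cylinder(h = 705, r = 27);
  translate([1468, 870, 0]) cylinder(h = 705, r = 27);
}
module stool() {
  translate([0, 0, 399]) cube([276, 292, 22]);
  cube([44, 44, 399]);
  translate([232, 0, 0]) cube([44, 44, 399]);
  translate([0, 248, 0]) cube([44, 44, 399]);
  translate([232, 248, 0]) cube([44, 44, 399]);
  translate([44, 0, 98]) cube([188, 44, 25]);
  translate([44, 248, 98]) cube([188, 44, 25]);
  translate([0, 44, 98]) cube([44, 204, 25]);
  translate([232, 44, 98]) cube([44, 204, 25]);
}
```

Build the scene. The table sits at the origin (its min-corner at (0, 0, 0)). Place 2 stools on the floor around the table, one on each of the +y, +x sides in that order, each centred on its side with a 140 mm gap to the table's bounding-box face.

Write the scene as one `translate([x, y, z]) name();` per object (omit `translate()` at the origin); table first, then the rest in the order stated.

table();
translate([615, 1048, 0]) stool();
translate([1646, 308, 0]) stool();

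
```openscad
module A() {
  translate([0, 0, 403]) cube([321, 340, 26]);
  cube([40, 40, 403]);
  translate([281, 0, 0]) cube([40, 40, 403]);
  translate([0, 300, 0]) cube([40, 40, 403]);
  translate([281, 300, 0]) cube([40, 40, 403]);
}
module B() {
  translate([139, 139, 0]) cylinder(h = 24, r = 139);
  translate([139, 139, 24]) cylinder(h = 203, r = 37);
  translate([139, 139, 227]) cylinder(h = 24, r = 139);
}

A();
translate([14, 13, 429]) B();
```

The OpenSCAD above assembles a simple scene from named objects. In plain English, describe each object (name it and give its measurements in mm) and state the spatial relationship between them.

A is a four-legged stool. The seat is a 321×340×26 mm slab whose top surface is at z = 429 mm; four square legs, each 40×40 mm in cross-section, run from the floor (z = 0) to the underside of the seat, each flush with a corner of the seat.

B is a spool: two coaxial disc flanges of radius 139 mm and thickness 24 mm, joined by a core cylinder of radius 37 mm and height 203 mm. The lower flange rests on z = 0 and the three cylinders share a vertical axis.

The spool is on top of the stool.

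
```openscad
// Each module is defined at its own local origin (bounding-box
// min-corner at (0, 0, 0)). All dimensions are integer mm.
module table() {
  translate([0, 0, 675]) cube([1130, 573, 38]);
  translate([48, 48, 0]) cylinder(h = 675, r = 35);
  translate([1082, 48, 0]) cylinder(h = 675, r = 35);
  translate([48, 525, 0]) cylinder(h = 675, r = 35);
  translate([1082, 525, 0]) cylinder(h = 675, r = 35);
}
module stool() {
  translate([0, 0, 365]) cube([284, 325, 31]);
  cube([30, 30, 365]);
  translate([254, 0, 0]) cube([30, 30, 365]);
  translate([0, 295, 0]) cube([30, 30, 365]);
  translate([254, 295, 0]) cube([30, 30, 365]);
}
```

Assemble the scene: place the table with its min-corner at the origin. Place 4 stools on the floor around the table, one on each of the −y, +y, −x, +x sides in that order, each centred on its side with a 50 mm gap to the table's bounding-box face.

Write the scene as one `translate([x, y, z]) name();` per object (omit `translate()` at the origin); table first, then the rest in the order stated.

table();
translate([423, -375, 0]) stool();
translate([423, 623, 0]) stool();
translate([-334, 124, 0]) stool();
translate([1180, 124, 0]) stool();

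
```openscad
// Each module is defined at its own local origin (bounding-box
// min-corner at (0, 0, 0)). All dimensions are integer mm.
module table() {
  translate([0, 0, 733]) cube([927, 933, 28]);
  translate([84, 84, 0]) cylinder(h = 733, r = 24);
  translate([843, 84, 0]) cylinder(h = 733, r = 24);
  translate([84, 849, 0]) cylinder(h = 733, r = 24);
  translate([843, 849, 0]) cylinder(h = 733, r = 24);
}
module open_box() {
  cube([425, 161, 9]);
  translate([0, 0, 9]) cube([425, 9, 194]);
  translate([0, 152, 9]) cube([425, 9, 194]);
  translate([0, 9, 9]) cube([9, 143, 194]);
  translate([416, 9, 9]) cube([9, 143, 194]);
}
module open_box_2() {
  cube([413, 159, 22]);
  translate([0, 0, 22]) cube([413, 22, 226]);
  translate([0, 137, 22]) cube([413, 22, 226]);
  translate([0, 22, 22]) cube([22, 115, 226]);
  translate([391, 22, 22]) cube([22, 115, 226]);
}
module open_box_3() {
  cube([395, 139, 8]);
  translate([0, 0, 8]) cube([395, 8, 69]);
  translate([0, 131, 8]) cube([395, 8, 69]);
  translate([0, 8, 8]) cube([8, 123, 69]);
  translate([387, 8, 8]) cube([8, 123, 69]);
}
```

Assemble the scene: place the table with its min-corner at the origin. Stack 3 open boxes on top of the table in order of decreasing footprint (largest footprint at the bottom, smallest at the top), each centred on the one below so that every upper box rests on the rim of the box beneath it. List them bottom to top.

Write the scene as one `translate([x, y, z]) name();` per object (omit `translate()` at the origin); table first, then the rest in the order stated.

table();
translate([251, 386, 761]) open_box();
translate([257, 387, 964]) open_box_2();
translate([266, 397, 1212]) open_box_3();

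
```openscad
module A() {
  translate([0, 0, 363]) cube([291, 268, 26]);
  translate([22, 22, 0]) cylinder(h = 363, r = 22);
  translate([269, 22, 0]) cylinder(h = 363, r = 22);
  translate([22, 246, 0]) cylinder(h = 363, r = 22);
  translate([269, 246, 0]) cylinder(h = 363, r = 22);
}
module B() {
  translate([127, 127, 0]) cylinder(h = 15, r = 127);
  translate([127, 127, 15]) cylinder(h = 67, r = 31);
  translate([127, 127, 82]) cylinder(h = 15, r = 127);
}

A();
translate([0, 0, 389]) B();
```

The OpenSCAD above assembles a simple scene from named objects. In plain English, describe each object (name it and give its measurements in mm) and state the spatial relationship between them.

A is a simple wooden stool: a rectangular seat 291 mm (x) by 268 mm (y), 26 mm thick, top face at z = 389 mm, on four round legs, each 44 mm in diameter. The legs rest on z = 0, each leg's axis is inset half a diameter from the nearest pair of seat edges (so the leg's bounding box is flush with the corner).

B is a spool: two coaxial disc flanges of radius 127 mm and thickness 15 mm, joined by a core cylinder of radius 31 mm and height 67 mm. The lower flange rests on z = 0 and the three cylinders share a vertical axis.

The spool is on top of the stool.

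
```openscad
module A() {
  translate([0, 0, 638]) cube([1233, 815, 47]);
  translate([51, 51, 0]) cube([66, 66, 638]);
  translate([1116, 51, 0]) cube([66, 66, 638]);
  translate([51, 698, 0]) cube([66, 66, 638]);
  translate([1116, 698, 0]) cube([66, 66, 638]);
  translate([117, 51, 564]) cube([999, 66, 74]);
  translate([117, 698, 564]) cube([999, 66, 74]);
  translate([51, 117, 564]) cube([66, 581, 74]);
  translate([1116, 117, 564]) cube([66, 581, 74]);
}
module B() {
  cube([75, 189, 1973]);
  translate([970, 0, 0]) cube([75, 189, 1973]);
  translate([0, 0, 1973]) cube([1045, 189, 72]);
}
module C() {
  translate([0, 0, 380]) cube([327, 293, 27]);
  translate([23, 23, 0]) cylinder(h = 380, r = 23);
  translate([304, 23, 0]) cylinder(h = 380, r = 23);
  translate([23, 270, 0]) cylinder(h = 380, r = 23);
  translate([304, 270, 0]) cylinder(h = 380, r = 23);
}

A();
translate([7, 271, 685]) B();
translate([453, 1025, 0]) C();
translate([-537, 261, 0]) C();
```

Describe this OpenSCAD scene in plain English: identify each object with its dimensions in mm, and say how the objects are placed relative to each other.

A is a rectangular dining table. The top is 1233×815×47 mm with its upper surface at z = 685 mm. It stands on four 66×66 mm square legs, each inset 51 mm from the nearest pair of top edges, running from the floor to the underside of the top. Four apron rails, 66 mm thick and 74 mm tall, run between adjacent legs with their top edges flush with the underside of the top and their outer faces flush with the legs' outer faces.

B is a rectangular door frame: two vertical jambs of 75×189 mm section, 1973 mm tall, with a clear opening 895 mm wide between their inner faces. A header 72 mm tall and 189 mm deep lies on top of the jambs and spans the full outside width.

C is a simple wooden stool: a rectangular seat 327 mm (x) by 293 mm (y), 27 mm thick, top face at z = 407 mm, on four round legs, each 46 mm in diameter. The legs rest on z = 0, each leg's axis is inset half a diameter from the nearest pair of seat edges (so the leg's bounding box is flush with the corner).

The door frame is on top of the table. Two stools sit around the table at the +y, −x sides.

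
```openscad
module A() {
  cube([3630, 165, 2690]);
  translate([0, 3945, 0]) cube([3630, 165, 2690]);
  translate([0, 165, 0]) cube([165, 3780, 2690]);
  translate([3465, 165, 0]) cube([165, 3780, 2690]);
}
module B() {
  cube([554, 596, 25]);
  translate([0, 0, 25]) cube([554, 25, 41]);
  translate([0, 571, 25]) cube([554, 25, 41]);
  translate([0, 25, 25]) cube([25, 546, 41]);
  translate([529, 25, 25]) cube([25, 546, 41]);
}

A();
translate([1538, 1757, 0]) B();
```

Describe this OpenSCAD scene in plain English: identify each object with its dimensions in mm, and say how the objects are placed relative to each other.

A is the wall frame of a small rectangular building: four walls, each 2690 mm tall and 165 mm thick, enclosing a footprint 3630 mm (x) by 4110 mm (y) outside-to-outside, with no floor or roof. The front and back walls (the −y and +y sides) span the full width; the two side walls fit between them.

B is an open storage box with external size 554×596×66 mm and wall thickness 25 mm (the base is also 25 mm thick). The base covers the whole footprint; the four walls stand on the base, with the y-facing walls full-width and the x-facing walls fitting between their inner faces.

The open box sits inside the house frame, centred.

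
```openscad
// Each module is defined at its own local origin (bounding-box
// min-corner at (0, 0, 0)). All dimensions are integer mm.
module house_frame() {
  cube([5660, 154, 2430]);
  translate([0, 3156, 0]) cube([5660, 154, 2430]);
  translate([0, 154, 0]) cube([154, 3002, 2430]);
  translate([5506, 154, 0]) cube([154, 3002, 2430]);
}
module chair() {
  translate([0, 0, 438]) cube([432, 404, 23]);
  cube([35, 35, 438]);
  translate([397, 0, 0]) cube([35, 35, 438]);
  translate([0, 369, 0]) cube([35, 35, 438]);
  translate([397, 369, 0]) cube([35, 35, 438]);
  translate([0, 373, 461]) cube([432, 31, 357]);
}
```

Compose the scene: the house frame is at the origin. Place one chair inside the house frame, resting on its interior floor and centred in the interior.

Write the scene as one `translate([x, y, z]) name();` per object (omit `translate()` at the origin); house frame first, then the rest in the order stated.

house_frame();
translate([2614, 1453, 0]) chair();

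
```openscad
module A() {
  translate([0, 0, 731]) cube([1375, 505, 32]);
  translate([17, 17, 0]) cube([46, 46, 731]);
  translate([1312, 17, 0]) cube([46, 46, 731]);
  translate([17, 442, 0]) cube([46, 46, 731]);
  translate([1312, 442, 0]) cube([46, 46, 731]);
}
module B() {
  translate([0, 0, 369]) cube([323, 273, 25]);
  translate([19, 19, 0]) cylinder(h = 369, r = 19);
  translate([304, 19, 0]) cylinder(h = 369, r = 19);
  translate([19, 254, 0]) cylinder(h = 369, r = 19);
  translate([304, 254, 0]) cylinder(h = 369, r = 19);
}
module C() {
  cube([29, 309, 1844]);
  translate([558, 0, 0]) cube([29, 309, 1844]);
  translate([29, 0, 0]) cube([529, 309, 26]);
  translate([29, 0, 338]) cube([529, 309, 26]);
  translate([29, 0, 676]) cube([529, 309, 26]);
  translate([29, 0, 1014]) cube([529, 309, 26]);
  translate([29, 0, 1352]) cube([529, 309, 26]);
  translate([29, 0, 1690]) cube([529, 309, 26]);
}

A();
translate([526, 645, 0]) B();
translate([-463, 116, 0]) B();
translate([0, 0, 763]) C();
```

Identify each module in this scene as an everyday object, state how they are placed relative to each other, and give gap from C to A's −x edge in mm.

The bookshelf's min-x is at 0; the table's min-x is 0; gap = 0 mm.

A is a table. B is a stool. C is a bookshelf. Two stools sit around the table at the +y, −x sides. The bookshelf is on top of the table. The gap from the bookshelf to the table's −x edge is 0 mm.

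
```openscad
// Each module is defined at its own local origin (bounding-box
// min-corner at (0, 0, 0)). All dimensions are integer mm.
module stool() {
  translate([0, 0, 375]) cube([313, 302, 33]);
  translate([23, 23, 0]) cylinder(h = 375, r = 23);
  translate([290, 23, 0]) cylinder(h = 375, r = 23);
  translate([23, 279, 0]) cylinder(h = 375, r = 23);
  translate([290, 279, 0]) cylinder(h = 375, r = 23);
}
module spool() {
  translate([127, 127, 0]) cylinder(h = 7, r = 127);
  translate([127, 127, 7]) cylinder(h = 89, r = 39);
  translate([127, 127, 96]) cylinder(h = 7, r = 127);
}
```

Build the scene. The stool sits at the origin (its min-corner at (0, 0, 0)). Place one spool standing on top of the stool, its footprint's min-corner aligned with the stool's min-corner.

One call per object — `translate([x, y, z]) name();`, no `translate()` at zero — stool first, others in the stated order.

stool();
translate([0, 0, 408]) spool();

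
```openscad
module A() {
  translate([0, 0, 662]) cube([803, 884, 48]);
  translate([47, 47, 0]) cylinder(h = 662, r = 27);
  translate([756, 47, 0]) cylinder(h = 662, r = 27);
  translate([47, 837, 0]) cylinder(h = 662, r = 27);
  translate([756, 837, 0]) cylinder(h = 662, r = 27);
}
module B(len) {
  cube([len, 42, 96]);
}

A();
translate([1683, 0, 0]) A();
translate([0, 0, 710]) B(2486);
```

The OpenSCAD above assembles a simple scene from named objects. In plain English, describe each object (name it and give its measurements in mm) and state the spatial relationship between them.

A is a table: top 803 mm (x) × 884 mm (y), 48 mm thick, upper face at z = 710 mm, on four round legs of 54 mm diameter, each leg's bounding box inset 20 mm from the nearest pair of top edges, running from z = 0 to the bottom of the top.

B is a rectangular beam 2486 mm long (x), 42 mm deep (y), 96 mm thick (z).

The beam spans the tops of two tables placed 880 mm apart, resting at z = 710 mm.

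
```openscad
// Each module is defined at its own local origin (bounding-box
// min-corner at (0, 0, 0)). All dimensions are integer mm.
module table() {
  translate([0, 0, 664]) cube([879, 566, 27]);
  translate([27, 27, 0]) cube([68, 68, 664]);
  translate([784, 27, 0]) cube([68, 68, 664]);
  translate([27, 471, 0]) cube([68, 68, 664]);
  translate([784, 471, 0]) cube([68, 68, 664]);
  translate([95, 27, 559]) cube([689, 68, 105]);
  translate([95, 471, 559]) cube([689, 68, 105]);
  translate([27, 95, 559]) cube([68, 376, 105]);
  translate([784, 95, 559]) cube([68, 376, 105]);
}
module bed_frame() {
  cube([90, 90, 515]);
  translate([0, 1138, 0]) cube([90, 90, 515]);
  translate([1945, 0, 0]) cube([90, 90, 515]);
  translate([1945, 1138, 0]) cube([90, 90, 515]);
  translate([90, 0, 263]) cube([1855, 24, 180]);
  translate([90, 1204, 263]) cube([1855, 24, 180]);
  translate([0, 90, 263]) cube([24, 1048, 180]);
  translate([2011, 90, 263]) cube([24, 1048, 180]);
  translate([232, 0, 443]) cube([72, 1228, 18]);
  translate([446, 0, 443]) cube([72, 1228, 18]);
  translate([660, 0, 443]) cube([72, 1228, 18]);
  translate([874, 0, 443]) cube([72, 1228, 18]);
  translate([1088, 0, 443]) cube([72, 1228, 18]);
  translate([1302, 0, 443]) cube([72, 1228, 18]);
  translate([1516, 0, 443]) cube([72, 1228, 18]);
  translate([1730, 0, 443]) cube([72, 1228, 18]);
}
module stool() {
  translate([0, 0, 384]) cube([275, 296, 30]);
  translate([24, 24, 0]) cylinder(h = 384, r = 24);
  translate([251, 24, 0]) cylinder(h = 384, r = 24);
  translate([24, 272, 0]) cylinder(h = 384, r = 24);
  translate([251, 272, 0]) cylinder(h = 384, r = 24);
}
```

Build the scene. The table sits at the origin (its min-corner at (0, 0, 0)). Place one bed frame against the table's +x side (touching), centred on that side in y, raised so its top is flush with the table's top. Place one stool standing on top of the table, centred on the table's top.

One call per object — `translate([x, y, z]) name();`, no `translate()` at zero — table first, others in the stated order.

table();
translate([879, -331, 176]) bed_frame();
translate([302, 135, 691]) stool();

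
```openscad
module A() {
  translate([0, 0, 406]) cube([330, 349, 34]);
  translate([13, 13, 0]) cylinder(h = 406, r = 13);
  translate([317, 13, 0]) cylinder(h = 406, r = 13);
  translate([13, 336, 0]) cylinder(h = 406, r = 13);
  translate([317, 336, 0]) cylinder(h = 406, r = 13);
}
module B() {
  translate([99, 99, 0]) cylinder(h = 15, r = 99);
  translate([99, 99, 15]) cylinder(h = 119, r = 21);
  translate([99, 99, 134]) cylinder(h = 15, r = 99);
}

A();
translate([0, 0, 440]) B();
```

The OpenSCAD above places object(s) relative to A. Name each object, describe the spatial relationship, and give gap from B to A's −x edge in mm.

A is a stool. B is a spool. The spool is on top of the stool. The gap from the spool to the stool's −x edge is 0 mm.

The spool's min-x is at 0; the stool's min-x is 0; gap = 0 mm.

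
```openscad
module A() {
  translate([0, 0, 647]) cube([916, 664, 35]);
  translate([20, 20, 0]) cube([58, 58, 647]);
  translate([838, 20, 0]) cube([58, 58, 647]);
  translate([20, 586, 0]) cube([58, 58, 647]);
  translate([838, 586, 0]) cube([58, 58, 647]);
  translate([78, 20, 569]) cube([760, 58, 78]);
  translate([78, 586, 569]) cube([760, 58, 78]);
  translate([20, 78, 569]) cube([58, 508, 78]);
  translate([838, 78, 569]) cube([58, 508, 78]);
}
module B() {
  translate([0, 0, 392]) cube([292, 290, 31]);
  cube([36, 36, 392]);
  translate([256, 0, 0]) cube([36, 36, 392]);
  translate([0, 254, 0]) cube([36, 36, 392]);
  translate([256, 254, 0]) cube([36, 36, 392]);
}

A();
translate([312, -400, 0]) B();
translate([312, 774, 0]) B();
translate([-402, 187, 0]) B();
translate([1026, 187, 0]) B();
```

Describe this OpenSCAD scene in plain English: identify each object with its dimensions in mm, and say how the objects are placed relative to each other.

A is a rectangular dining table. The top is 916×664×35 mm with its upper surface at z = 682 mm. It stands on four 58×58 mm square legs, each inset 20 mm from the nearest pair of top edges, running from the floor to the underside of the top. Four apron rails, 58 mm thick and 78 mm tall, run between adjacent legs with their top edges flush with the underside of the top and their outer faces flush with the legs' outer faces.

B is a four-legged stool. The seat is 292×290 mm, 31 mm thick, top at z = 423 mm. It stands on four square legs, each 36×36 mm in cross-section, from z = 0 to the seat underside, each flush with a corner of the seat.

Four stools sit around the table at the −y, +y, −x, +x sides.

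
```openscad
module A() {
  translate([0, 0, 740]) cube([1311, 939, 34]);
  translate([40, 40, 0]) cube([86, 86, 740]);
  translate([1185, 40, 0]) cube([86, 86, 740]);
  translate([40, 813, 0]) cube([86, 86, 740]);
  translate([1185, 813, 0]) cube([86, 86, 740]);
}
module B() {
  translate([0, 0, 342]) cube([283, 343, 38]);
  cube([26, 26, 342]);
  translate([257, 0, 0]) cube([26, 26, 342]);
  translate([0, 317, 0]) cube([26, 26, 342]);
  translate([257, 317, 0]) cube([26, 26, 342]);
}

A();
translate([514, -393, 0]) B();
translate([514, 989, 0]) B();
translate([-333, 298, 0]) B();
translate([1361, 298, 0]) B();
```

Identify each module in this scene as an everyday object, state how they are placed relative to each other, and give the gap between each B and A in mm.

Each stool's nearest face is 50 mm from the table's bounding box.

A is a table. B is a stool. Four stools sit around the table at the −y, +y, −x, +x sides. The gap between each stool and the table is 50 mm.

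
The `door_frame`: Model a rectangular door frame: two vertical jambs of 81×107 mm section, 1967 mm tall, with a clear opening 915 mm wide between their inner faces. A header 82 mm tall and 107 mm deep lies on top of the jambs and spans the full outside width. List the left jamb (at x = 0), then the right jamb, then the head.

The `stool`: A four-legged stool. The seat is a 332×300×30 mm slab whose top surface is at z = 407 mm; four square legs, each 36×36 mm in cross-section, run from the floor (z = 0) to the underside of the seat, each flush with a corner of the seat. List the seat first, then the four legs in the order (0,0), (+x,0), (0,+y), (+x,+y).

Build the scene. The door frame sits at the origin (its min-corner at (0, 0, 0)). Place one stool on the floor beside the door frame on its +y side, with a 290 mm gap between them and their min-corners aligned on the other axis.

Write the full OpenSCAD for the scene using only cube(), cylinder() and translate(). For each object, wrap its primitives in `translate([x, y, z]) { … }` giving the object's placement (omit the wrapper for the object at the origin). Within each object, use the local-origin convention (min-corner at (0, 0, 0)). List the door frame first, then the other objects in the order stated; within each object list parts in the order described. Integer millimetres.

cube([81, 107, 1967]);
translate([996, 0, 0]) cube([81, 107, 1967]);
translate([0, 0, 1967]) cube([1077, 107, 82]);
translate([0, 397, 0]) {
  translate([0, 0, 377]) cube([332, 300, 30]);
  cube([36, 36, 377]);
  translate([296, 0, 0]) cube([36, 36, 377]);
  translate([0, 264, 0]) cube([36, 36, 377]);
  translate([296, 264, 0]) cube([36, 36, 377]);
}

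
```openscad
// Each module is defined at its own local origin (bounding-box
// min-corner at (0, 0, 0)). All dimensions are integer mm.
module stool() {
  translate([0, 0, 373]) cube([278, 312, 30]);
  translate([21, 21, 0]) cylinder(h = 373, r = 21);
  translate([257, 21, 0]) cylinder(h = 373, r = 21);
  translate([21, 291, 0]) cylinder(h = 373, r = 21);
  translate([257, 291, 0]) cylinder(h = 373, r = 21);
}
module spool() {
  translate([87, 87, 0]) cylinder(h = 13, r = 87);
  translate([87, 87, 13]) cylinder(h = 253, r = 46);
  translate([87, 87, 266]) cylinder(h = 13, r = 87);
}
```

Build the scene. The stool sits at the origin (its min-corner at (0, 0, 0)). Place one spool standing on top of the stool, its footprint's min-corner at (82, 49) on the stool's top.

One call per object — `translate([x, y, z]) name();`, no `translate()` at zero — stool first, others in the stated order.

stool();
translate([82, 49, 403]) spool();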